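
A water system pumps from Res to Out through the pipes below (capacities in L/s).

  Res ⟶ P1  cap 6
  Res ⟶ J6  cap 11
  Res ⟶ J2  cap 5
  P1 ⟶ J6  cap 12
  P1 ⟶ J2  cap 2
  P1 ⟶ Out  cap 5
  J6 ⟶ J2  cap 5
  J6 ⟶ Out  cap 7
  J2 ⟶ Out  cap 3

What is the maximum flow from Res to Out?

15

Augment Res→P1→Out: bottleneck 5, flow now 5.
Augment Res→J6→Out: bottleneck 7, flow now 12.
Augment Res→J2→Out: bottleneck 3, flow now 15.
No augmenting path remains; maximum flow = 15.
In the residual graph, reachable from Res: {Res, P1, J6, J2}.
Min-cut edges: P1→Out (5), J6→Out (7), J2→Out (3); capacity 5 + 7 + 3 = 15.
This cut is saturated, so no flow can exceed 15.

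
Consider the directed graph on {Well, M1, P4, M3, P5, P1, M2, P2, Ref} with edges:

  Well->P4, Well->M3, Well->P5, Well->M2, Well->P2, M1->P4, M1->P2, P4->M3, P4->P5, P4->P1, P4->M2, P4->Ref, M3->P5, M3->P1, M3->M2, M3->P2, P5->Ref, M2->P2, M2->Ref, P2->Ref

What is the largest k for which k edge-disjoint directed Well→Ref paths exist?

4

Assign every edge capacity 1; by Menger, the answer equals the max flow.
Path Well→P4→Ref (+1); total 1.
Path Well→P5→Ref (+1); total 2.
Path Well→M2→Ref (+1); total 3.
Path Well→P2→Ref (+1); total 4.
No residual Well→Ref path; max flow = 4.
Certifying cut of size 4: {M2→Ref, P2→Ref, P5→Ref, Well→P4}.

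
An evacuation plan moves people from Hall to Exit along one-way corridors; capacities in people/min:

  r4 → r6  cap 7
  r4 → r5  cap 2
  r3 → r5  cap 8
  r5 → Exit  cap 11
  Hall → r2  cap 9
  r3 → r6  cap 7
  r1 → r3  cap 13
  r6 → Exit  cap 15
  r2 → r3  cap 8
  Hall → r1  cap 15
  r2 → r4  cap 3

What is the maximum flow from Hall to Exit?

Augment Hall→r1→r3→r5→Exit: bottleneck 8, flow now 8.
Augment Hall→r1→r3→r6→Exit: bottleneck 5, flow now 13.
Augment Hall→r2→r3→r6→Exit: bottleneck 2, flow now 15.
Augment Hall→r2→r4→r5→Exit: bottleneck 2, flow now 17.
Augment Hall→r2→r4→r6→Exit: bottleneck 1, flow now 18.
No augmenting path remains; maximum flow = 18.
In the residual graph, reachable from Hall: {Hall, r1, r2, r3}.
Min-cut edges: r2→r4 (3), r3→r5 (8), r3→r6 (7); capacity 3 + 8 + 7 = 18.
This cut is saturated, so no flow can exceed 18.

18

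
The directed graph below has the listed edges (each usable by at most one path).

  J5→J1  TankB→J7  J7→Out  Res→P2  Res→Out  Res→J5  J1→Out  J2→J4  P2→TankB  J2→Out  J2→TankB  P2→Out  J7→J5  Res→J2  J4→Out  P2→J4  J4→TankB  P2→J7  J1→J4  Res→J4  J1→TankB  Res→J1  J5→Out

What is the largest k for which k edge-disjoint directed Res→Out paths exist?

Assign every edge capacity 1; by Menger, the answer equals the max flow.
Path Res→Out (+1); total 1.
Path Res→P2→Out (+1); total 2.
Path Res→J1→Out (+1); total 3.
Path Res→J2→Out (+1); total 4.
Path Res→J5→Out (+1); total 5.
Path Res→J4→Out (+1); total 6.
No residual Res→Out path; max flow = 6.
Certifying cut of size 6: {Res→J1, Res→J2, Res→J4, Res→J5, Res→Out, Res→P2}.

6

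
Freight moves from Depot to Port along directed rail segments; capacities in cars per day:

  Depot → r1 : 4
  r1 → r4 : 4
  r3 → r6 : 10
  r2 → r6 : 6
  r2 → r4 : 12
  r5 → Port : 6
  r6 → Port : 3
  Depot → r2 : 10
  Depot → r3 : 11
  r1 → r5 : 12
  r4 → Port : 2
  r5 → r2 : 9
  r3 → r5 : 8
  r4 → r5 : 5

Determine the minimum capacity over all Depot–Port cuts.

Augment Depot→r1→r4→Port: bottleneck 2, flow now 2.
Augment Depot→r1→r5→Port: bottleneck 2, flow now 4.
Augment Depot→r2→r6→Port: bottleneck 3, flow now 7.
Augment Depot→r3→r5→Port: bottleneck 4, flow now 11.
No augmenting path remains; maximum flow = 11.
By max-flow min-cut, the minimum cut capacity equals the max flow.
In the residual graph, reachable from Depot: {Depot, r1, r2, r3, r4, r5, r6}.
Min-cut edges: r4→Port (2), r5→Port (6), r6→Port (3); capacity 2 + 6 + 3 = 11.

11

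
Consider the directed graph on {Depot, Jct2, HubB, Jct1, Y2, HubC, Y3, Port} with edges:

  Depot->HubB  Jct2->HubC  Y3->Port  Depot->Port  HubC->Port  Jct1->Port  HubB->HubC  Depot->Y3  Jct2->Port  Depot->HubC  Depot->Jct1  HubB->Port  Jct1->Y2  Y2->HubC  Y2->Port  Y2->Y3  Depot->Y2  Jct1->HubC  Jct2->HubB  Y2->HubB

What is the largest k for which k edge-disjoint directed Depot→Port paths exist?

6

Assign every edge capacity 1; by Menger, the answer equals the max flow.
Path Depot→Port (+1); total 1.
Path Depot→HubB→Port (+1); total 2.
Path Depot→Jct1→Port (+1); total 3.
Path Depot→Y2→Port (+1); total 4.
Path Depot→HubC→Port (+1); total 5.
Path Depot→Y3→Port (+1); total 6.
No residual Depot→Port path; max flow = 6.
Certifying cut of size 6: {Depot→HubB, Depot→HubC, Depot→Jct1, Depot→Port, Depot→Y2, Depot→Y3}.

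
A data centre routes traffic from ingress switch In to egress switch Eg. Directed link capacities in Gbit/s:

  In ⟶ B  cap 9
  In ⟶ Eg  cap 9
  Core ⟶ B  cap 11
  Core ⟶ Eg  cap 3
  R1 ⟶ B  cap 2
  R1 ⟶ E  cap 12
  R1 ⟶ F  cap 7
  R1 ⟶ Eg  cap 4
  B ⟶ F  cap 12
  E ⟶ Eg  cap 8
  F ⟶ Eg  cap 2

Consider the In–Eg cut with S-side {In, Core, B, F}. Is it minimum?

Given cut capacity: 9 + 3 + 2 = 14.
Augment In→Eg: bottleneck 9, flow now 9.
Augment In→B→F→Eg: bottleneck 2, flow now 11.
No augmenting path remains; maximum flow = 11.
In the residual graph, reachable from In: {In, B, F}.
Min-cut edges: In→Eg (9), F→Eg (2); capacity 9 + 2 = 11.
Cut capacity 14 exceeds the max flow 11, so it is not minimum.

No — its capacity is 14, but the minimum cut has capacity 11.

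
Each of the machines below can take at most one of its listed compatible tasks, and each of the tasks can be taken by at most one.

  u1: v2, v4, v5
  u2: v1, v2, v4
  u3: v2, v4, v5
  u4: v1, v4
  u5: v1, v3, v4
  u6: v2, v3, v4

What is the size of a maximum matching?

Unit-capacity flow: source→left, listed edges, right→sink; max matching = max flow.
Augmenting path u1→v2 (+1); matched 1.
Augmenting path u2→v1 (+1); matched 2.
Augmenting path u3→v4 (+1); matched 3.
Augmenting path u5→v3 (+1); matched 4.
Augmenting path u4→v4→u3→v5 (+1); matched 5.
No augmenting path remains; maximum matching = 5.
König certificate: {v1, v2, v3, v4, v5} is a vertex cover of size 5 (every listed pair touches it), so no matching can be larger.

5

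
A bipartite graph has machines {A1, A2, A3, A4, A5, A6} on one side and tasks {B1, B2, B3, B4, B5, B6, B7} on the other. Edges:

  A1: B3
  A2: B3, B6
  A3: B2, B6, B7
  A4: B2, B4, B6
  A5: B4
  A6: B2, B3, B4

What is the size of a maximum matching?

5

Unit-capacity flow: source→left, listed edges, right→sink; max matching = max flow.
Augmenting path A1→B3 (+1); matched 1.
Augmenting path A2→B6 (+1); matched 2.
Augmenting path A3→B2 (+1); matched 3.
Augmenting path A4→B4 (+1); matched 4.
Augmenting path A6→B2→A3→B7 (+1); matched 5.
No augmenting path remains; maximum matching = 5.
König certificate: {A3, B2, B3, B4, B6} is a vertex cover of size 5 (every listed pair touches it), so no matching can be larger.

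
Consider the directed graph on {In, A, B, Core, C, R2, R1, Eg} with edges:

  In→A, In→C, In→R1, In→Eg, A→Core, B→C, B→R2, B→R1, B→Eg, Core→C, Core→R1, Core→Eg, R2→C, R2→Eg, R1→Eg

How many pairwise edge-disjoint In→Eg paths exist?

Assign every edge capacity 1; by Menger, the answer equals the max flow.
Path In→Eg (+1); total 1.
Path In→R1→Eg (+1); total 2.
Path In→A→Core→Eg (+1); total 3.
No residual In→Eg path; max flow = 3.
Certifying cut of size 3: {In→A, In→Eg, In→R1}.

3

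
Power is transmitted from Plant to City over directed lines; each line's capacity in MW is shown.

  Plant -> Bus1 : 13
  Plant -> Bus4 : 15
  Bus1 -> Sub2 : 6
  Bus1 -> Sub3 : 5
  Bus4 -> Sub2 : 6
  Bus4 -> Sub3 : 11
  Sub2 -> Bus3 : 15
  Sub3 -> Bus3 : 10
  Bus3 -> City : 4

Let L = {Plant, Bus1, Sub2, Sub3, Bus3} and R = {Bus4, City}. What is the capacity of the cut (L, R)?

Edges leaving {Plant, Bus1, Sub2, Sub3, Bus3}: Plant→Bus4 (15), Bus3→City (4).
Cut capacity = 15 + 4 = 19.

19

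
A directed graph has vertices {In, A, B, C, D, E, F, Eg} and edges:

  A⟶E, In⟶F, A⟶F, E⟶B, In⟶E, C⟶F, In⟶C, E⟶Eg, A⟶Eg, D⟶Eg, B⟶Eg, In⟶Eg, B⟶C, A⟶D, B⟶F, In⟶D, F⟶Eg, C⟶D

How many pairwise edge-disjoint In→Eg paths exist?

Assign every edge capacity 1; by Menger, the answer equals the max flow.
Path In→Eg (+1); total 1.
Path In→D→Eg (+1); total 2.
Path In→E→Eg (+1); total 3.
Path In→F→Eg (+1); total 4.
No residual In→Eg path; max flow = 4.
Certifying cut of size 4: {D→Eg, F→Eg, In→E, In→Eg}.

4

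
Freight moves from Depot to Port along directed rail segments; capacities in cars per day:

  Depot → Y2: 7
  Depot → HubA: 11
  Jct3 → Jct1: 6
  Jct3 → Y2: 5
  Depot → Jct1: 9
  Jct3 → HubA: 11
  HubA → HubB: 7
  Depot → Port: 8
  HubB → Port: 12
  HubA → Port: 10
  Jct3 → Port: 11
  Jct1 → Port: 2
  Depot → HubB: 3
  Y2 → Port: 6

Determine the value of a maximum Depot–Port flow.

Augment Depot→Port: bottleneck 8, flow now 8.
Augment Depot→Y2→Port: bottleneck 6, flow now 14.
Augment Depot→Jct1→Port: bottleneck 2, flow now 16.
Augment Depot→HubA→Port: bottleneck 10, flow now 26.
Augment Depot→HubB→Port: bottleneck 3, flow now 29.
Augment Depot→HubA→HubB→Port: bottleneck 1, flow now 30.
No augmenting path remains; maximum flow = 30.
In the residual graph, reachable from Depot: {Depot, Y2, Jct1}.
Min-cut edges: Depot→HubA (11), Depot→HubB (3), Depot→Port (8), Y2→Port (6), Jct1→Port (2); capacity 11 + 3 + 8 + 6 + 2 = 30.
This cut is saturated, so no flow can exceed 30.

30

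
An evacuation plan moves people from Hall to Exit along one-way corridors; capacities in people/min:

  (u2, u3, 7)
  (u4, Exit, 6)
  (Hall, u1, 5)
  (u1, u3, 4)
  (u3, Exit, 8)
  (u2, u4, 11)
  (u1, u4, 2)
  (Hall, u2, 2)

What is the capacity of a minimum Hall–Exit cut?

7

Augment Hall→u1→u3→Exit: bottleneck 4, flow now 4.
Augment Hall→u1→u4→Exit: bottleneck 1, flow now 5.
Augment Hall→u2→u3→Exit: bottleneck 2, flow now 7.
No augmenting path remains; maximum flow = 7.
By max-flow min-cut, the minimum cut capacity equals the max flow.
In the residual graph, reachable from Hall: {Hall}.
Min-cut edges: Hall→u1 (5), Hall→u2 (2); capacity 5 + 2 = 7.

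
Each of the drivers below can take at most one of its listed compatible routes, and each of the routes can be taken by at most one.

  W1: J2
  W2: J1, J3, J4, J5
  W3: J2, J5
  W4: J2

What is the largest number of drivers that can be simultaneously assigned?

Unit-capacity flow: source→left, listed edges, right→sink; max matching = max flow.
Augmenting path W1→J2 (+1); matched 1.
Augmenting path W2→J1 (+1); matched 2.
Augmenting path W3→J5 (+1); matched 3.
No augmenting path remains; maximum matching = 3.
König certificate: {W2, W3, J2} is a vertex cover of size 3 (every listed pair touches it), so no matching can be larger.

3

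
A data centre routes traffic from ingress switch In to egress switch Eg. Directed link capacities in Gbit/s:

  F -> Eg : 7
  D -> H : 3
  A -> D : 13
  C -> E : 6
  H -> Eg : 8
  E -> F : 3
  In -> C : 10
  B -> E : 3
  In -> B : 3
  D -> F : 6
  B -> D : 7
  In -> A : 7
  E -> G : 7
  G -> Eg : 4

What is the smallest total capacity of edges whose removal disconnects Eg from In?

14

Augment In→A→D→F→Eg: bottleneck 6, flow now 6.
Augment In→A→D→H→Eg: bottleneck 1, flow now 7.
Augment In→B→D→H→Eg: bottleneck 2, flow now 9.
Augment In→B→E→F→Eg: bottleneck 1, flow now 10.
Augment In→C→E→G→Eg: bottleneck 4, flow now 14.
No augmenting path remains; maximum flow = 14.
By max-flow min-cut, the minimum cut capacity equals the max flow.
In the residual graph, reachable from In: {In, A, B, C, D, E, F, G}.
Min-cut edges: D→H (3), F→Eg (7), G→Eg (4); capacity 3 + 7 + 4 = 14.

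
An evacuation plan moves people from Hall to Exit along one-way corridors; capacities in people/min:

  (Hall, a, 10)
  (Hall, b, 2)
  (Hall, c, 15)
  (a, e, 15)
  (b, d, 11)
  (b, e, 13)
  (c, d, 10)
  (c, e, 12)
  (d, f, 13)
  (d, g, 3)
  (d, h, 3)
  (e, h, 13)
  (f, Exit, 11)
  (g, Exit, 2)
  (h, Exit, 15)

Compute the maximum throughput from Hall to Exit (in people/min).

25

Augment Hall→a→e→h→Exit: bottleneck 10, flow now 10.
Augment Hall→b→d→f→Exit: bottleneck 2, flow now 12.
Augment Hall→c→d→f→Exit: bottleneck 9, flow now 21.
Augment Hall→c→d→g→Exit: bottleneck 1, flow now 22.
Augment Hall→c→e→h→Exit: bottleneck 3, flow now 25.
No augmenting path remains; maximum flow = 25.
In the residual graph, reachable from Hall: {Hall, a, c, e}.
Min-cut edges: Hall→b (2), c→d (10), e→h (13); capacity 2 + 10 + 13 = 25.
This cut is saturated, so no flow can exceed 25.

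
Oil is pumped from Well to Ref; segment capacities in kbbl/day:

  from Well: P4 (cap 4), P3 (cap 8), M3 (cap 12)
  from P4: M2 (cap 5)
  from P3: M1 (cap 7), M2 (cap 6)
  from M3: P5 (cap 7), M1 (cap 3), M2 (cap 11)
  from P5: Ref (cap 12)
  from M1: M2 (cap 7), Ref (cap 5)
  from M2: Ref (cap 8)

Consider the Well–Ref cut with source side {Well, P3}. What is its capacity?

29

Edges leaving {Well, P3}: Well→P4 (4), Well→M3 (12), P3→M1 (7), P3→M2 (6).
Cut capacity = 4 + 12 + 7 + 6 = 29.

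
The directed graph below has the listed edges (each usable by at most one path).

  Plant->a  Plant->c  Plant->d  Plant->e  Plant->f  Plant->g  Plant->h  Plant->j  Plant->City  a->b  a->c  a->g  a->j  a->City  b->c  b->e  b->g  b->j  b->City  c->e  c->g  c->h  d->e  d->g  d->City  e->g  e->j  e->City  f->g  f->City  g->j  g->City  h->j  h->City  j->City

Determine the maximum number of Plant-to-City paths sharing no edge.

8

Assign every edge capacity 1; by Menger, the answer equals the max flow.
Path Plant→City (+1); total 1.
Path Plant→a→City (+1); total 2.
Path Plant→d→City (+1); total 3.
Path Plant→e→City (+1); total 4.
Path Plant→f→City (+1); total 5.
Path Plant→g→City (+1); total 6.
Path Plant→h→City (+1); total 7.
Path Plant→j→City (+1); total 8.
No residual Plant→City path; max flow = 8.
Certifying cut of size 8: {Plant→City, Plant→a, Plant→d, Plant→f, e→City, g→City, h→City, j→City}.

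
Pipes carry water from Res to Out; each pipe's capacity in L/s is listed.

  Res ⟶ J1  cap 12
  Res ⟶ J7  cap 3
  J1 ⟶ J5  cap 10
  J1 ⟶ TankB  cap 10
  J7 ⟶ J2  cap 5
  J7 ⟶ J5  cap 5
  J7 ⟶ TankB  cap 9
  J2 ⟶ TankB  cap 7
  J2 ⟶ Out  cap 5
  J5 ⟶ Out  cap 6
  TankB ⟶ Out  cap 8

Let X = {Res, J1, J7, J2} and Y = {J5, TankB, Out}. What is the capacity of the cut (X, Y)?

Edges leaving {Res, J1, J7, J2}: J1→J5 (10), J1→TankB (10), J7→J5 (5), J7→TankB (9), J2→TankB (7), J2→Out (5).
Cut capacity = 10 + 10 + 5 + 9 + 7 + 5 = 46.

46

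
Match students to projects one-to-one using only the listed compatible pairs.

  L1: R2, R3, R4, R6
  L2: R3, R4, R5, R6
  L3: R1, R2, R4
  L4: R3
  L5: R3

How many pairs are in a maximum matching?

Unit-capacity flow: source→left, listed edges, right→sink; max matching = max flow.
Augmenting path L1→R2 (+1); matched 1.
Augmenting path L2→R3 (+1); matched 2.
Augmenting path L3→R1 (+1); matched 3.
Augmenting path L4→R3→L2→R4 (+1); matched 4.
No augmenting path remains; maximum matching = 4.
König certificate: {L1, L2, L3, R3} is a vertex cover of size 4 (every listed pair touches it), so no matching can be larger.

4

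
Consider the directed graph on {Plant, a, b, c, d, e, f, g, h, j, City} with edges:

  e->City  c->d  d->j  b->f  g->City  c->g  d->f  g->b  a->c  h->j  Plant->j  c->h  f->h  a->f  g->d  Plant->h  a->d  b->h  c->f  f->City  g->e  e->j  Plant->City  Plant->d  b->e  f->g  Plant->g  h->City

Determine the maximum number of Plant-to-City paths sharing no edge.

4

Assign every edge capacity 1; by Menger, the answer equals the max flow.
Path Plant→City (+1); total 1.
Path Plant→g→City (+1); total 2.
Path Plant→h→City (+1); total 3.
Path Plant→d→f→City (+1); total 4.
No residual Plant→City path; max flow = 4.
Certifying cut of size 4: {Plant→City, Plant→d, Plant→g, Plant→h}.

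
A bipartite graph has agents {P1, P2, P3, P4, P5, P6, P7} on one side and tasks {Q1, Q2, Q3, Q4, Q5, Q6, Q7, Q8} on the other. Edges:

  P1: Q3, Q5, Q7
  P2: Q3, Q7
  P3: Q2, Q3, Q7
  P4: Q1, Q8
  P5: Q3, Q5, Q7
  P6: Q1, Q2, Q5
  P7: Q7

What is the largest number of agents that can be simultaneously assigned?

6

Unit-capacity flow: source→left, listed edges, right→sink; max matching = max flow.
Augmenting path P1→Q3 (+1); matched 1.
Augmenting path P2→Q7 (+1); matched 2.
Augmenting path P3→Q2 (+1); matched 3.
Augmenting path P4→Q1 (+1); matched 4.
Augmenting path P5→Q5 (+1); matched 5.
Augmenting path P6→Q1→P4→Q8 (+1); matched 6.
No augmenting path remains; maximum matching = 6.
König certificate: {P3, P4, P6, Q3, Q5, Q7} is a vertex cover of size 6 (every listed pair touches it), so no matching can be larger.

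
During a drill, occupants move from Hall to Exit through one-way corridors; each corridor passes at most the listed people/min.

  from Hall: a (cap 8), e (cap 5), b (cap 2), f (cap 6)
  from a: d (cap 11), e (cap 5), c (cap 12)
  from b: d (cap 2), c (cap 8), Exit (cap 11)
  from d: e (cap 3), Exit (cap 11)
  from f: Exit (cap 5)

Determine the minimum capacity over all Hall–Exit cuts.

Augment Hall→b→Exit: bottleneck 2, flow now 2.
Augment Hall→f→Exit: bottleneck 5, flow now 7.
Augment Hall→a→d→Exit: bottleneck 8, flow now 15.
No augmenting path remains; maximum flow = 15.
By max-flow min-cut, the minimum cut capacity equals the max flow.
In the residual graph, reachable from Hall: {Hall, e, f}.
Min-cut edges: Hall→a (8), Hall→b (2), f→Exit (5); capacity 8 + 2 + 5 = 15.

15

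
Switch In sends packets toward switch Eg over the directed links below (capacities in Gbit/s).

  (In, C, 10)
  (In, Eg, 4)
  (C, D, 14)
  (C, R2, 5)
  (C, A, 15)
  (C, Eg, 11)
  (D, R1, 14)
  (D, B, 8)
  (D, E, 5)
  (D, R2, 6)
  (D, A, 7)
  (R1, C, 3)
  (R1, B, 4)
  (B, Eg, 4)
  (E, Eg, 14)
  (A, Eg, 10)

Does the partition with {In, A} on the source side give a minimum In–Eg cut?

Given cut capacity: 10 + 4 + 10 = 24.
Augment In→Eg: bottleneck 4, flow now 4.
Augment In→C→Eg: bottleneck 10, flow now 14.
No augmenting path remains; maximum flow = 14.
In the residual graph, reachable from In: {In}.
Min-cut edges: In→C (10), In→Eg (4); capacity 10 + 4 = 14.
Cut capacity 24 exceeds the max flow 14, so it is not minimum.

No — its capacity is 24, but the minimum cut has capacity 14.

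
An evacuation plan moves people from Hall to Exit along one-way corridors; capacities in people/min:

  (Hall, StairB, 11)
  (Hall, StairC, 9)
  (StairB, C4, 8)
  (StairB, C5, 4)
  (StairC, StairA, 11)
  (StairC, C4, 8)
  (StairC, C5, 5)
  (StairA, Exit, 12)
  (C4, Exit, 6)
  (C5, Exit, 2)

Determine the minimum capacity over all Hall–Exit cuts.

Augment Hall→StairB→C4→Exit: bottleneck 6, flow now 6.
Augment Hall→StairB→C5→Exit: bottleneck 2, flow now 8.
Augment Hall→StairC→StairA→Exit: bottleneck 9, flow now 17.
No augmenting path remains; maximum flow = 17.
By max-flow min-cut, the minimum cut capacity equals the max flow.
In the residual graph, reachable from Hall: {Hall, StairB, C4, C5}.
Min-cut edges: Hall→StairC (9), C4→Exit (6), C5→Exit (2); capacity 9 + 6 + 2 = 17.

17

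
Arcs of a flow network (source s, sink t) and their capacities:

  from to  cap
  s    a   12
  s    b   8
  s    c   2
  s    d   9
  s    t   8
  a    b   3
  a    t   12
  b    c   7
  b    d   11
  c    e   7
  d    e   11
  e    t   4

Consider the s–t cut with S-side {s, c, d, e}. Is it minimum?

Given cut capacity: 12 + 8 + 8 + 4 = 32.
Augment s→t: bottleneck 8, flow now 8.
Augment s→a→t: bottleneck 12, flow now 20.
Augment s→c→e→t: bottleneck 2, flow now 22.
Augment s→d→e→t: bottleneck 2, flow now 24.
No augmenting path remains; maximum flow = 24.
In the residual graph, reachable from s: {s, b, c, d, e}.
Min-cut edges: s→a (12), s→t (8), e→t (4); capacity 12 + 8 + 4 = 24.
Cut capacity 32 exceeds the max flow 24, so it is not minimum.

No — its capacity is 32, but the minimum cut has capacity 24.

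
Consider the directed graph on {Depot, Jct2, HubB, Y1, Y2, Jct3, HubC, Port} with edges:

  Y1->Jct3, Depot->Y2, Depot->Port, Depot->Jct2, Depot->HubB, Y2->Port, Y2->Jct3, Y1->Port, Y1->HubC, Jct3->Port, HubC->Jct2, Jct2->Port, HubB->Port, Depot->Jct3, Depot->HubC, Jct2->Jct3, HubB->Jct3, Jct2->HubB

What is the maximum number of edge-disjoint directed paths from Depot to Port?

Assign every edge capacity 1; by Menger, the answer equals the max flow.
Path Depot→Port (+1); total 1.
Path Depot→Jct2→Port (+1); total 2.
Path Depot→HubB→Port (+1); total 3.
Path Depot→Y2→Port (+1); total 4.
Path Depot→Jct3→Port (+1); total 5.
No residual Depot→Port path; max flow = 5.
Certifying cut of size 5: {Depot→Port, Depot→Y2, HubB→Port, Jct2→Port, Jct3→Port}.

5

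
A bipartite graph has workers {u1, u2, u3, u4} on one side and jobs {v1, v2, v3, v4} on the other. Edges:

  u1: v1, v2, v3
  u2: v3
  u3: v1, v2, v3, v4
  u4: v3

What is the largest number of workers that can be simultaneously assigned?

Unit-capacity flow: source→left, listed edges, right→sink; max matching = max flow.
Augmenting path u1→v1 (+1); matched 1.
Augmenting path u2→v3 (+1); matched 2.
Augmenting path u3→v2 (+1); matched 3.
No augmenting path remains; maximum matching = 3.
König certificate: {u1, u3, v3} is a vertex cover of size 3 (every listed pair touches it), so no matching can be larger.

3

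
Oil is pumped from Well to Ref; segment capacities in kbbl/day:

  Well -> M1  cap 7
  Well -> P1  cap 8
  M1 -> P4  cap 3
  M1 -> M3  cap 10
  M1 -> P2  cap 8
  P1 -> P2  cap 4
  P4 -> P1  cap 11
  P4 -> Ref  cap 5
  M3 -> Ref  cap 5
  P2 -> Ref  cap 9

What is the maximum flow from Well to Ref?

Augment Well→M1→P4→Ref: bottleneck 3, flow now 3.
Augment Well→M1→M3→Ref: bottleneck 4, flow now 7.
Augment Well→P1→P2→Ref: bottleneck 4, flow now 11.
No augmenting path remains; maximum flow = 11.
In the residual graph, reachable from Well: {Well, P1}.
Min-cut edges: Well→M1 (7), P1→P2 (4); capacity 7 + 4 = 11.
This cut is saturated, so no flow can exceed 11.

11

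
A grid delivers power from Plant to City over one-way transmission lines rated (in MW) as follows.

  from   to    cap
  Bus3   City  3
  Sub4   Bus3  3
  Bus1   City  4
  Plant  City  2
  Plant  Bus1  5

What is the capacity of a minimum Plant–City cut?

Augment Plant→City: bottleneck 2, flow now 2.
Augment Plant→Bus1→City: bottleneck 4, flow now 6.
No augmenting path remains; maximum flow = 6.
By max-flow min-cut, the minimum cut capacity equals the max flow.
In the residual graph, reachable from Plant: {Plant, Bus1}.
Min-cut edges: Plant→City (2), Bus1→City (4); capacity 2 + 4 = 6.

6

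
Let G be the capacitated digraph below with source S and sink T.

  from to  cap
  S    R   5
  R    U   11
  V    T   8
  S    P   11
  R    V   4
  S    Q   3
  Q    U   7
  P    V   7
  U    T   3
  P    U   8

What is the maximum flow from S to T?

Augment S→P→U→T: bottleneck 3, flow now 3.
Augment S→P→V→T: bottleneck 7, flow now 10.
Augment S→R→V→T: bottleneck 1, flow now 11.
No augmenting path remains; maximum flow = 11.
In the residual graph, reachable from S: {S, P, Q, R, U, V}.
Min-cut edges: U→T (3), V→T (8); capacity 3 + 8 = 11.
This cut is saturated, so no flow can exceed 11.

11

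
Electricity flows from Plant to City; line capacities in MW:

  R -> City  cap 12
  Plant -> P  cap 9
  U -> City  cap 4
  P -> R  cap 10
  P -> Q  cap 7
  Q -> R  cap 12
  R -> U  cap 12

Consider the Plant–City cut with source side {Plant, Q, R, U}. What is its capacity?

Edges leaving {Plant, Q, R, U}: Plant→P (9), R→City (12), U→City (4).
Cut capacity = 9 + 12 + 4 = 25.

25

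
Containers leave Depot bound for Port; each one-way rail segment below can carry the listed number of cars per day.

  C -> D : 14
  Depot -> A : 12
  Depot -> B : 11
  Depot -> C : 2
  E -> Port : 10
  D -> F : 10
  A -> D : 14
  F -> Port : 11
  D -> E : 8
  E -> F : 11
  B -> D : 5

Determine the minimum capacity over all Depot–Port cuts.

18

Augment Depot→A→D→E→Port: bottleneck 8, flow now 8.
Augment Depot→A→D→F→Port: bottleneck 4, flow now 12.
Augment Depot→B→D→F→Port: bottleneck 5, flow now 17.
Augment Depot→C→D→F→Port: bottleneck 1, flow now 18.
No augmenting path remains; maximum flow = 18.
By max-flow min-cut, the minimum cut capacity equals the max flow.
In the residual graph, reachable from Depot: {Depot, A, B, C, D}.
Min-cut edges: D→E (8), D→F (10); capacity 8 + 10 = 18.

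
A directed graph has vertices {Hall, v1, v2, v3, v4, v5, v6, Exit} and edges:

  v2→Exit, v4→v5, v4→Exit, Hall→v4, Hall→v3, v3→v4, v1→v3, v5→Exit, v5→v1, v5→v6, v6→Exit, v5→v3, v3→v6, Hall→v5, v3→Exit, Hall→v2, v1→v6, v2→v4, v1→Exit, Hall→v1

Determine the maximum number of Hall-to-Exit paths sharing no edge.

Assign every edge capacity 1; by Menger, the answer equals the max flow.
Path Hall→v1→Exit (+1); total 1.
Path Hall→v2→Exit (+1); total 2.
Path Hall→v3→Exit (+1); total 3.
Path Hall→v4→Exit (+1); total 4.
Path Hall→v5→Exit (+1); total 5.
No residual Hall→Exit path; max flow = 5.
Certifying cut of size 5: {Hall→v1, Hall→v2, Hall→v3, Hall→v4, Hall→v5}.

5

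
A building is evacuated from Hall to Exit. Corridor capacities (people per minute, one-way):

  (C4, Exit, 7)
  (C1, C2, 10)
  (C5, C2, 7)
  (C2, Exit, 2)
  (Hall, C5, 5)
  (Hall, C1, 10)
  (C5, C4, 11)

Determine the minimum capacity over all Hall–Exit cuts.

7

Augment Hall→C5→C2→Exit: bottleneck 2, flow now 2.
Augment Hall→C5→C4→Exit: bottleneck 3, flow now 5.
Augment Hall→C1→C2→C5→C4→Exit: bottleneck 2, flow now 7. (uses reverse residual edge)
No augmenting path remains; maximum flow = 7.
By max-flow min-cut, the minimum cut capacity equals the max flow.
In the residual graph, reachable from Hall: {Hall, C1, C2}.
Min-cut edges: Hall→C5 (5), C2→Exit (2); capacity 5 + 2 = 7.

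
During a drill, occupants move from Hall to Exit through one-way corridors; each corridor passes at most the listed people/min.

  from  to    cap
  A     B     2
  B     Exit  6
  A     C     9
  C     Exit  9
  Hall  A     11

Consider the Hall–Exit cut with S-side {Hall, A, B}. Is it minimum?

No — its capacity is 15, but the minimum cut has capacity 11.

Given cut capacity: 9 + 6 = 15.
Augment Hall→A→B→Exit: bottleneck 2, flow now 2.
Augment Hall→A→C→Exit: bottleneck 9, flow now 11.
No augmenting path remains; maximum flow = 11.
In the residual graph, reachable from Hall: {Hall}.
Min-cut edges: Hall→A (11); capacity 11 = 11.
Cut capacity 15 exceeds the max flow 11, so it is not minimum.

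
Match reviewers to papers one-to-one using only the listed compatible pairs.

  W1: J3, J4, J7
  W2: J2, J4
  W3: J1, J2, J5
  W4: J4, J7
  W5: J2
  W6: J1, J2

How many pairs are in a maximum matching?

Unit-capacity flow: source→left, listed edges, right→sink; max matching = max flow.
Augmenting path W1→J3 (+1); matched 1.
Augmenting path W2→J2 (+1); matched 2.
Augmenting path W3→J1 (+1); matched 3.
Augmenting path W4→J4 (+1); matched 4.
Augmenting path W6→J1→W3→J5 (+1); matched 5.
Augmenting path W5→J2→W2→J4→W4→J7 (+1); matched 6.
No augmenting path remains; maximum matching = 6.
König certificate: {W1, W2, W3, W4, W5, W6} is a vertex cover of size 6 (every listed pair touches it), so no matching can be larger.

6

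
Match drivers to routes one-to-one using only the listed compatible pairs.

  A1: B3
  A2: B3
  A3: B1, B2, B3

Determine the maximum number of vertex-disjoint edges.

Unit-capacity flow: source→left, listed edges, right→sink; max matching = max flow.
Augmenting path A1→B3 (+1); matched 1.
Augmenting path A3→B1 (+1); matched 2.
No augmenting path remains; maximum matching = 2.
König certificate: {A3, B3} is a vertex cover of size 2 (every listed pair touches it), so no matching can be larger.

2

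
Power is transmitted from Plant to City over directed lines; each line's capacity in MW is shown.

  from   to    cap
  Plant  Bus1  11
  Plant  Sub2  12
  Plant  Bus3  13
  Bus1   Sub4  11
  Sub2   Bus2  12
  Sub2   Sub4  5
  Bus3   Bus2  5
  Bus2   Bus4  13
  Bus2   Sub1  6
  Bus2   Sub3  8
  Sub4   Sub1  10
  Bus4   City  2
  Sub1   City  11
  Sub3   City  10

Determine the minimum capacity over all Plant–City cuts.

Augment Plant→Bus1→Sub4→Sub1→City: bottleneck 10, flow now 10.
Augment Plant→Sub2→Bus2→Bus4→City: bottleneck 2, flow now 12.
Augment Plant→Sub2→Bus2→Sub1→City: bottleneck 1, flow now 13.
Augment Plant→Sub2→Bus2→Sub3→City: bottleneck 8, flow now 21.
No augmenting path remains; maximum flow = 21.
By max-flow min-cut, the minimum cut capacity equals the max flow.
In the residual graph, reachable from Plant: {Plant, Bus1, Sub2, Bus3, Bus2, Sub4, Bus4, Sub1}.
Min-cut edges: Bus2→Sub3 (8), Bus4→City (2), Sub1→City (11); capacity 8 + 2 + 11 = 21.

21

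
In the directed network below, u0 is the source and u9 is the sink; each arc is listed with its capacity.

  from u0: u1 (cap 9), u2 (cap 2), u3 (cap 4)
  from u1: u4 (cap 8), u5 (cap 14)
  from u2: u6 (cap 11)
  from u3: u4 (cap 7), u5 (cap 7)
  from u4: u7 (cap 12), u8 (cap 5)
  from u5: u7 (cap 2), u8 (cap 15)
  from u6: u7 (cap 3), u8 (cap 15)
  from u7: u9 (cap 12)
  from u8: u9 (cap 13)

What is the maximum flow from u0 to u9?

Augment u0→u1→u4→u7→u9: bottleneck 8, flow now 8.
Augment u0→u1→u5→u7→u9: bottleneck 1, flow now 9.
Augment u0→u2→u6→u7→u9: bottleneck 2, flow now 11.
Augment u0→u3→u4→u7→u9: bottleneck 1, flow now 12.
Augment u0→u3→u4→u8→u9: bottleneck 3, flow now 15.
No augmenting path remains; maximum flow = 15.
In the residual graph, reachable from u0: {u0}.
Min-cut edges: u0→u1 (9), u0→u2 (2), u0→u3 (4); capacity 9 + 2 + 4 = 15.
This cut is saturated, so no flow can exceed 15.

15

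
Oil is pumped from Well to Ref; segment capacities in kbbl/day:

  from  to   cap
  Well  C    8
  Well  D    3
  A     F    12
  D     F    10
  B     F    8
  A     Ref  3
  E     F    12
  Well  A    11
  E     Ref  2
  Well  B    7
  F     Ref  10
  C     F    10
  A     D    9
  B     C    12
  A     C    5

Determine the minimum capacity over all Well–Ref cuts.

Augment Well→A→Ref: bottleneck 3, flow now 3.
Augment Well→A→F→Ref: bottleneck 8, flow now 11.
Augment Well→B→F→Ref: bottleneck 2, flow now 13.
No augmenting path remains; maximum flow = 13.
By max-flow min-cut, the minimum cut capacity equals the max flow.
In the residual graph, reachable from Well: {Well, A, B, C, D, F}.
Min-cut edges: A→Ref (3), F→Ref (10); capacity 3 + 10 = 13.

13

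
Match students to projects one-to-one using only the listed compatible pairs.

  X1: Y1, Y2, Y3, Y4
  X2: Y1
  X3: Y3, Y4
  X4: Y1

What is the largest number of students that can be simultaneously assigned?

Unit-capacity flow: source→left, listed edges, right→sink; max matching = max flow.
Augmenting path X1→Y1 (+1); matched 1.
Augmenting path X3→Y3 (+1); matched 2.
Augmenting path X2→Y1→X1→Y2 (+1); matched 3.
No augmenting path remains; maximum matching = 3.
König certificate: {X1, X3, Y1} is a vertex cover of size 3 (every listed pair touches it), so no matching can be larger.

3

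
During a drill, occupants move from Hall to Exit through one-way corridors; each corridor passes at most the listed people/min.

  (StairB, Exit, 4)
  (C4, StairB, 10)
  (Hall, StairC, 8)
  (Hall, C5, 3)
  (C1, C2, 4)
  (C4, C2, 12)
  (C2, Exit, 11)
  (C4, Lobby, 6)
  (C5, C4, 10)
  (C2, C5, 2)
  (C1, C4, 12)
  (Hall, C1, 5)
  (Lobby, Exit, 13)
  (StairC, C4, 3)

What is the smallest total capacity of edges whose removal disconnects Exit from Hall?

11

Augment Hall→C1→C2→Exit: bottleneck 4, flow now 4.
Augment Hall→C1→C4→StairB→Exit: bottleneck 1, flow now 5.
Augment Hall→StairC→C4→StairB→Exit: bottleneck 3, flow now 8.
Augment Hall→C5→C4→Lobby→Exit: bottleneck 3, flow now 11.
No augmenting path remains; maximum flow = 11.
By max-flow min-cut, the minimum cut capacity equals the max flow.
In the residual graph, reachable from Hall: {Hall, StairC}.
Min-cut edges: Hall→C1 (5), Hall→C5 (3), StairC→C4 (3); capacity 5 + 3 + 3 = 11.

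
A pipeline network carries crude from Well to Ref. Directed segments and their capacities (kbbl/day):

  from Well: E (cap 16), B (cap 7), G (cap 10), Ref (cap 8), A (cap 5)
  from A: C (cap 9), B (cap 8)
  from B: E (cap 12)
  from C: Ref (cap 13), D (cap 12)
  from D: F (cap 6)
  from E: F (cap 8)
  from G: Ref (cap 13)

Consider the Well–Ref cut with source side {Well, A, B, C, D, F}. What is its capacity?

Edges leaving {Well, A, B, C, D, F}: Well→E (16), Well→G (10), Well→Ref (8), B→E (12), C→Ref (13).
Cut capacity = 16 + 10 + 8 + 12 + 13 = 59.

59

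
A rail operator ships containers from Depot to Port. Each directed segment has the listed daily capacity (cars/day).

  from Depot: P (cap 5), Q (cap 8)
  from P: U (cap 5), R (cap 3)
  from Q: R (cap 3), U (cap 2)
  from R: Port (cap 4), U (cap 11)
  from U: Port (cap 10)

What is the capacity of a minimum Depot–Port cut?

10

Augment Depot→P→R→Port: bottleneck 3, flow now 3.
Augment Depot→P→U→Port: bottleneck 2, flow now 5.
Augment Depot→Q→R→Port: bottleneck 1, flow now 6.
Augment Depot→Q→U→Port: bottleneck 2, flow now 8.
Augment Depot→Q→R→U→Port: bottleneck 2, flow now 10.
No augmenting path remains; maximum flow = 10.
By max-flow min-cut, the minimum cut capacity equals the max flow.
In the residual graph, reachable from Depot: {Depot, Q}.
Min-cut edges: Depot→P (5), Q→R (3), Q→U (2); capacity 5 + 3 + 2 = 10.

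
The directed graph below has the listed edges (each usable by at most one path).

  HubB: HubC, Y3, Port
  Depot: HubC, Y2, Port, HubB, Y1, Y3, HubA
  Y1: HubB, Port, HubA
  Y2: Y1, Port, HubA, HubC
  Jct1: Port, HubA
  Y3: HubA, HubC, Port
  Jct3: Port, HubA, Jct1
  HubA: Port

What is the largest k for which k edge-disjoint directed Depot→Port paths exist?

6

Assign every edge capacity 1; by Menger, the answer equals the max flow.
Path Depot→Port (+1); total 1.
Path Depot→Y1→Port (+1); total 2.
Path Depot→Y2→Port (+1); total 3.
Path Depot→HubB→Port (+1); total 4.
Path Depot→Y3→Port (+1); total 5.
Path Depot→HubA→Port (+1); total 6.
No residual Depot→Port path; max flow = 6.
Certifying cut of size 6: {Depot→HubA, Depot→HubB, Depot→Port, Depot→Y1, Depot→Y2, Depot→Y3}.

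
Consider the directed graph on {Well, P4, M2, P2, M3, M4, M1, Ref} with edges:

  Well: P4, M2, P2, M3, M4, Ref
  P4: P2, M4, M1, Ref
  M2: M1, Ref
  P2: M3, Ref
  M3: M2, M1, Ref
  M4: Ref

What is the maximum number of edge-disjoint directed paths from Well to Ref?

6

Assign every edge capacity 1; by Menger, the answer equals the max flow.
Path Well→Ref (+1); total 1.
Path Well→P4→Ref (+1); total 2.
Path Well→M2→Ref (+1); total 3.
Path Well→P2→Ref (+1); total 4.
Path Well→M3→Ref (+1); total 5.
Path Well→M4→Ref (+1); total 6.
No residual Well→Ref path; max flow = 6.
Certifying cut of size 6: {Well→M2, Well→M3, Well→M4, Well→P2, Well→P4, Well→Ref}.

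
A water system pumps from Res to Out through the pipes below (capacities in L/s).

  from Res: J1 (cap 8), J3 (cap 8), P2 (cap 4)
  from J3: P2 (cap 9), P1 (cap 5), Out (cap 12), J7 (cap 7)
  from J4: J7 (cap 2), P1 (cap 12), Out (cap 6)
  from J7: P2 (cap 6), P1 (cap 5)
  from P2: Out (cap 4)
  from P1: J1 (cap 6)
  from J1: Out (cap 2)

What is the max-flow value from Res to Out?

14

Augment Res→J3→Out: bottleneck 8, flow now 8.
Augment Res→P2→Out: bottleneck 4, flow now 12.
Augment Res→J1→Out: bottleneck 2, flow now 14.
No augmenting path remains; maximum flow = 14.
In the residual graph, reachable from Res: {Res, J1}.
Min-cut edges: Res→J3 (8), Res→P2 (4), J1→Out (2); capacity 8 + 4 + 2 = 14.
This cut is saturated, so no flow can exceed 14.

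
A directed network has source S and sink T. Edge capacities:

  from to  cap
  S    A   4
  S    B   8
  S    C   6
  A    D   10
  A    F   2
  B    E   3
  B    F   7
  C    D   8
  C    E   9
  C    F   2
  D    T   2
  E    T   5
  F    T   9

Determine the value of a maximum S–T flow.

Augment S→A→D→T: bottleneck 2, flow now 2.
Augment S→A→F→T: bottleneck 2, flow now 4.
Augment S→B→E→T: bottleneck 3, flow now 7.
Augment S→B→F→T: bottleneck 5, flow now 12.
Augment S→C→E→T: bottleneck 2, flow now 14.
Augment S→C→F→T: bottleneck 2, flow now 16.
No augmenting path remains; maximum flow = 16.
In the residual graph, reachable from S: {S, A, B, C, D, E, F}.
Min-cut edges: D→T (2), E→T (5), F→T (9); capacity 2 + 5 + 9 = 16.
This cut is saturated, so no flow can exceed 16.

16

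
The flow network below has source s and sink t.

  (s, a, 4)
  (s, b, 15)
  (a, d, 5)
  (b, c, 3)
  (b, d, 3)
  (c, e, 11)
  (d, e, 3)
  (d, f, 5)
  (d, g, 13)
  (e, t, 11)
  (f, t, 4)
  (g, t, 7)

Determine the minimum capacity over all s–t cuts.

Augment s→a→d→e→t: bottleneck 3, flow now 3.
Augment s→a→d→f→t: bottleneck 1, flow now 4.
Augment s→b→c→e→t: bottleneck 3, flow now 7.
Augment s→b→d→f→t: bottleneck 3, flow now 10.
No augmenting path remains; maximum flow = 10.
By max-flow min-cut, the minimum cut capacity equals the max flow.
In the residual graph, reachable from s: {s, b}.
Min-cut edges: s→a (4), b→c (3), b→d (3); capacity 4 + 3 + 3 = 10.

10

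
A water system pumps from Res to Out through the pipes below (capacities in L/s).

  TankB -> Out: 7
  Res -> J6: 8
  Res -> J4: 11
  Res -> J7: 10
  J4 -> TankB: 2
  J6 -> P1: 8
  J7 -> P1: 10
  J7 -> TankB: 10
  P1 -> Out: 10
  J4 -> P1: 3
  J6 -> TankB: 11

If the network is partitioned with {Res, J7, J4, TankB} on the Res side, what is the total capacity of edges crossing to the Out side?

28

Edges leaving {Res, J7, J4, TankB}: Res→J6 (8), J7→P1 (10), J4→P1 (3), TankB→Out (7).
Cut capacity = 8 + 10 + 3 + 7 = 28.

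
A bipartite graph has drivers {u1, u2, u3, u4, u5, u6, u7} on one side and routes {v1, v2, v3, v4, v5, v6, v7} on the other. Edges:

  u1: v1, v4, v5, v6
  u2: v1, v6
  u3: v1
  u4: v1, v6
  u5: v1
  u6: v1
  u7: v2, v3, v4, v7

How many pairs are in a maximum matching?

4

Unit-capacity flow: source→left, listed edges, right→sink; max matching = max flow.
Augmenting path u1→v1 (+1); matched 1.
Augmenting path u2→v6 (+1); matched 2.
Augmenting path u7→v2 (+1); matched 3.
Augmenting path u3→v1→u1→v4 (+1); matched 4.
No augmenting path remains; maximum matching = 4.
König certificate: {u1, u7, v1, v6} is a vertex cover of size 4 (every listed pair touches it), so no matching can be larger.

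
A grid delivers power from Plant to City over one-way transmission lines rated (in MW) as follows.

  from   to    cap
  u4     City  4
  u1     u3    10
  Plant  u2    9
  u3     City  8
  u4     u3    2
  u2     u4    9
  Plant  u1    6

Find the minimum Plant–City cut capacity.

Augment Plant→u1→u3→City: bottleneck 6, flow now 6.
Augment Plant→u2→u4→City: bottleneck 4, flow now 10.
Augment Plant→u2→u4→u3→City: bottleneck 2, flow now 12.
No augmenting path remains; maximum flow = 12.
By max-flow min-cut, the minimum cut capacity equals the max flow.
In the residual graph, reachable from Plant: {Plant, u2, u4}.
Min-cut edges: Plant→u1 (6), u4→u3 (2), u4→City (4); capacity 6 + 2 + 4 = 12.

12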